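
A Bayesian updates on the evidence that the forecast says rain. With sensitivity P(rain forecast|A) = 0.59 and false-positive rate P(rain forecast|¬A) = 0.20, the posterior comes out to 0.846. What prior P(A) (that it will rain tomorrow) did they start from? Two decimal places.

Bayes' rule in odds form gives O(A|E) = O(A)·[P(E|A)/P(E|¬A)], hence O(A) = O(A|E)/LR.
Posterior odds = 0.846/(1−0.846) = 5.4935. LR = 0.59/0.20 = 2.9500.
Prior odds = 5.4935/2.9500 = 1.8622, so P(A) = 1.8622/(1+1.8622) ≈ 0.65.

P(A) = 0.65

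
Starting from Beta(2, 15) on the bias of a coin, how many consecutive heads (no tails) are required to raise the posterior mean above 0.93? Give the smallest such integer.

After k heads and 0 tails the posterior is Beta(2+k, 15), with mean (2+k)/(2+15+k).
Set (2+k)/(17+k) > 0.93 and solve: k > (0.93·17 − 2)/(1 − 0.93) = 197.286.
The smallest integer exceeding 197.286 is 198, and checking k=198: (200)/(215) = 0.9302 > 0.93.

k = 198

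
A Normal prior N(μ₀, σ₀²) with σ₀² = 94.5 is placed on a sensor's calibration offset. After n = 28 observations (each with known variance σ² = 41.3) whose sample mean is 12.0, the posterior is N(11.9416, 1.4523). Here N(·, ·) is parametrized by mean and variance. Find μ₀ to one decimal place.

μ₀ = 8.2

With known observation variance, the Normal–Normal posterior has precision τ_n = τ₀ + n/σ² and mean μ_n = (τ₀μ₀ + (n/σ²)x̄)/τ_n.
Here τ₀ = 1/94.5 = 0.010582 and τ_data = 28/41.3 = 0.677966, so τ_n = 0.688548.
Rearranging for μ₀: μ₀ = (μ_n·τ_n − τ_data·x̄)/τ₀ = (11.9416·0.688548 − 0.677966·12.0) / 0.010582 = 0.086773/0.010582 ≈ 8.2.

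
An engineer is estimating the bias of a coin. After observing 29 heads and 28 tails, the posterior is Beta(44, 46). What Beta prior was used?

Beta(15, 18)

Beta is conjugate to the binomial likelihood: posterior = Beta(α+s, β+f).
So α = 44 − 29 = 15 and β = 46 − 28 = 18.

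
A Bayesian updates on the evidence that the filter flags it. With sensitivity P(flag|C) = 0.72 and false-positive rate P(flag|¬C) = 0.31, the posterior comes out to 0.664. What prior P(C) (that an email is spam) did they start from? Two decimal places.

Bayes' rule in odds form gives O(C|E) = O(C)·[P(E|C)/P(E|¬C)], hence O(C) = O(C|E)/LR.
Posterior odds = 0.664/(1−0.664) = 1.9762. LR = 0.72/0.31 = 2.3226.
Prior odds = 1.9762/2.3226 = 0.8509, so P(C) = 0.8509/(1+0.8509) ≈ 0.46.

P(C) = 0.46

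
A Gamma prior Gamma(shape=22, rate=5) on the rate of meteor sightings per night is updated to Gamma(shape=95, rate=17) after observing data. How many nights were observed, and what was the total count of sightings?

Gamma–Poisson conjugacy: posterior shape = α + Σxᵢ, posterior rate = β + n.
Matching: Σxᵢ = 95 − 22 = 73 and n = 17 − 5 = 12.

n = 12 nights with total 73 sightings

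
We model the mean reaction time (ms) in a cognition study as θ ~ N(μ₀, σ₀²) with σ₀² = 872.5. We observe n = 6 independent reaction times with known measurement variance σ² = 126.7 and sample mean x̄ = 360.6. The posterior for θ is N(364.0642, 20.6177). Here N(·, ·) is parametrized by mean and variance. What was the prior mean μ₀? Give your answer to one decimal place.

μ₀ = 507.2

The posterior mean is a precision-weighted average: μ_n = (τ₀μ₀ + τ_data·x̄)/(τ₀+τ_data), with τ₀=1/σ₀² and τ_data=n/σ².
Here τ₀ = 1/872.5 = 0.001146 and τ_data = 6/126.7 = 0.047356, so τ_n = 0.048502.
Rearranging for μ₀: μ₀ = (μ_n·τ_n − τ_data·x̄)/τ₀ = (364.0642·0.048502 − 0.047356·360.6) / 0.001146 = 0.581268/0.001146 ≈ 507.2.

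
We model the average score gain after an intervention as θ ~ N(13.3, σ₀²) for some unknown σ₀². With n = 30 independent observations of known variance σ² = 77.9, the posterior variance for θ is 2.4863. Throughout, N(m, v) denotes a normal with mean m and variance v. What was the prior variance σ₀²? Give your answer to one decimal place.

σ₀² = 58.5

For the Normal–Normal model with known σ², precisions add: τ_n = τ₀ + n/σ².
So 1/σ₀² = 1/2.4863 − 30/77.9 = 0.402204 − 0.385109 = 0.017095.
Hence σ₀² = 1/0.017095 ≈ 58.5.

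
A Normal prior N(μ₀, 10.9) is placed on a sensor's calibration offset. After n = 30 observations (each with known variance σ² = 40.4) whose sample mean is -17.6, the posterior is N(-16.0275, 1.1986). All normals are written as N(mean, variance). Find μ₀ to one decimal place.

The posterior mean is a precision-weighted average: μ_n = (τ₀μ₀ + τ_data·x̄)/(τ₀+τ_data), with τ₀=1/σ₀² and τ_data=n/σ².
Here τ₀ = 1/10.9 = 0.091743 and τ_data = 30/40.4 = 0.742574, so τ_n = 0.834317.
Rearranging for μ₀: μ₀ = (μ_n·τ_n − τ_data·x̄)/τ₀ = (-16.0275·0.834317 − 0.742574·-17.6) / 0.091743 = -0.302713/0.091743 ≈ -3.3.

μ₀ = -3.3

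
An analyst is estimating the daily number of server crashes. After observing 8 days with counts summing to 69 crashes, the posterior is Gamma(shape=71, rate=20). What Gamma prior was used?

Gamma–Poisson conjugacy: posterior shape = α + Σxᵢ, posterior rate = β + n.
So α = 71 − 69 = 2 and β = 20 − 8 = 12.

Gamma(shape=2, rate=12)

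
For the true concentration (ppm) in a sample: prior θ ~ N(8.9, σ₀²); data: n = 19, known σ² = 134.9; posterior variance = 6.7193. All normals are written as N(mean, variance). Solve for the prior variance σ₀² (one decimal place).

σ₀² = 125.3

For the Normal–Normal model with known σ², precisions add: τ_n = τ₀ + n/σ².
So 1/σ₀² = 1/6.7193 − 19/134.9 = 0.148825 − 0.140845 = 0.007980.
Hence σ₀² = 1/0.007980 ≈ 125.3.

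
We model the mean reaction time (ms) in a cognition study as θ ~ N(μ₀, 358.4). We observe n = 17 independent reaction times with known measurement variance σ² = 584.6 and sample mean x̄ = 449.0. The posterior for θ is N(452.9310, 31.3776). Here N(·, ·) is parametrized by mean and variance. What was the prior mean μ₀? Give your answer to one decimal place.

μ₀ = 493.9

With known observation variance, the Normal–Normal posterior has precision τ_n = τ₀ + n/σ² and mean μ_n = (τ₀μ₀ + (n/σ²)x̄)/τ_n.
Here τ₀ = 1/358.4 = 0.002790 and τ_data = 17/584.6 = 0.029080, so τ_n = 0.031870.
Rearranging for μ₀: μ₀ = (μ_n·τ_n − τ_data·x̄)/τ₀ = (452.9310·0.031870 − 0.029080·449.0) / 0.002790 = 1.377991/0.002790 ≈ 493.9.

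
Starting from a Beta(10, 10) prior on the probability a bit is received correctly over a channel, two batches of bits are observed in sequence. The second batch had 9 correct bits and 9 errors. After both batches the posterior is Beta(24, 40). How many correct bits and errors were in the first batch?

Sequential conjugate updates are equivalent to a single update on the pooled data, so total successes = posterior α − prior α and total failures = posterior β − prior β.
Total across both batches: 24−10=14 correct bits, 40−10=30 errors.
Subtract the second batch: 14−9=5 correct bits and 30−9=21 errors.

5 correct bits and 21 errors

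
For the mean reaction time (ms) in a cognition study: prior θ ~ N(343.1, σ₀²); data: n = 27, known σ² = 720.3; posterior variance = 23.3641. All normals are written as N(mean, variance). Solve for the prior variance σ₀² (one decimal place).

σ₀² = 188.1

For the Normal–Normal model with known σ², precisions add: τ_n = τ₀ + n/σ².
So 1/σ₀² = 1/23.3641 − 27/720.3 = 0.042801 − 0.037484 = 0.005317.
Hence σ₀² = 1/0.005317 ≈ 188.1.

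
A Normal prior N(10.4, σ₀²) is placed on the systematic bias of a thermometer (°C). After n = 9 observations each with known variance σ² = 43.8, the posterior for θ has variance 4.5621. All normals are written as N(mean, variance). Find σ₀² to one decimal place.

σ₀² = 72.9

Posterior precision equals prior precision plus data precision: 1/σ_n² = 1/σ₀² + n/σ².
So 1/σ₀² = 1/4.5621 − 9/43.8 = 0.219197 − 0.205479 = 0.013718.
Hence σ₀² = 1/0.013718 ≈ 72.9.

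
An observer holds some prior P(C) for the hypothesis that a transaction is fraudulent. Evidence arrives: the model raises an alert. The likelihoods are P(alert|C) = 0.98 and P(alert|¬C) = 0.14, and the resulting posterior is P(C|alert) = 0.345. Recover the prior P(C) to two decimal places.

In odds form, posterior odds = prior odds × likelihood ratio, so prior odds = posterior odds ÷ LR.
Posterior odds = 0.345/(1−0.345) = 0.5267. LR = 0.98/0.14 = 7.0000.
Prior odds = 0.5267/7.0000 = 0.0752, so P(C) = 0.0752/(1+0.0752) ≈ 0.07.

P(C) = 0.07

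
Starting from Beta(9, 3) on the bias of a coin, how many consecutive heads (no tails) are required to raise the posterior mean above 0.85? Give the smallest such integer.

After k heads and 0 tails the posterior is Beta(9+k, 3), with mean (9+k)/(9+3+k).
Set (9+k)/(12+k) > 0.85 and solve: k > (0.85·12 − 9)/(1 − 0.85) = 8.000.
The smallest integer exceeding 8.000 is 9, and checking k=9: (18)/(21) = 0.8571 > 0.85.

k = 9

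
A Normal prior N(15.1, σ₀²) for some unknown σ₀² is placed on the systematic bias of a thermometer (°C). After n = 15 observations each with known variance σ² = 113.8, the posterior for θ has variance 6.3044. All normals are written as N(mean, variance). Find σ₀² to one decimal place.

σ₀² = 37.3

Posterior precision equals prior precision plus data precision: 1/σ_n² = 1/σ₀² + n/σ².
So 1/σ₀² = 1/6.3044 − 15/113.8 = 0.158619 − 0.131810 = 0.026809.
Hence σ₀² = 1/0.026809 ≈ 37.3.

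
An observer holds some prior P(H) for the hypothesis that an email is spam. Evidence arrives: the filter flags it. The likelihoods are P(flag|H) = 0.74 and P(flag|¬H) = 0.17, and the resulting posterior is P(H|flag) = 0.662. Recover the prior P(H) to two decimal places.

P(H) = 0.31

In odds form, posterior odds = prior odds × likelihood ratio, so prior odds = posterior odds ÷ LR.
Posterior odds = 0.662/(1−0.662) = 1.9586. LR = 0.74/0.17 = 4.3529.
Prior odds = 1.9586/4.3529 = 0.4500, so P(H) = 0.4500/(1+0.4500) ≈ 0.31.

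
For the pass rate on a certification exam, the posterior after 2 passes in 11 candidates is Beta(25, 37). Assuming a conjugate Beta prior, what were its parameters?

Under Beta–binomial conjugacy the posterior parameters are (a+s, b+f).
Subtract the data counts: 25−2=23, 37−9=28.

Beta(23, 28)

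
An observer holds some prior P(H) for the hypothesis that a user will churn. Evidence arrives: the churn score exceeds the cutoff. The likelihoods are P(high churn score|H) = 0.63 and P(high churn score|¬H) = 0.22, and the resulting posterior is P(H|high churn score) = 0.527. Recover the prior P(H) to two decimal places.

P(H) = 0.28

Bayes' rule in odds form gives O(H|E) = O(H)·[P(E|H)/P(E|¬H)], hence O(H) = O(H|E)/LR.
Posterior odds = 0.527/(1−0.527) = 1.1142. LR = 0.63/0.22 = 2.8636.
Prior odds = 1.1142/2.8636 = 0.3891, so P(H) = 0.3891/(1+0.3891) ≈ 0.28.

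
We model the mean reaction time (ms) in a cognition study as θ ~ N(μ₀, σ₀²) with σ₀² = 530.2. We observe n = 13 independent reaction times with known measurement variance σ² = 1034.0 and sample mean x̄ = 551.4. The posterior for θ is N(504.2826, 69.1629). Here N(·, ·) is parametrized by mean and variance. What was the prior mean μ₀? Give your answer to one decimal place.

μ₀ = 190.2

With known observation variance, the Normal–Normal posterior has precision τ_n = τ₀ + n/σ² and mean μ_n = (τ₀μ₀ + (n/σ²)x̄)/τ_n.
Here τ₀ = 1/530.2 = 0.001886 and τ_data = 13/1034.0 = 0.012573, so τ_n = 0.014459.
Rearranging for μ₀: μ₀ = (μ_n·τ_n − τ_data·x̄)/τ₀ = (504.2826·0.014459 − 0.012573·551.4) / 0.001886 = 0.358670/0.001886 ≈ 190.2.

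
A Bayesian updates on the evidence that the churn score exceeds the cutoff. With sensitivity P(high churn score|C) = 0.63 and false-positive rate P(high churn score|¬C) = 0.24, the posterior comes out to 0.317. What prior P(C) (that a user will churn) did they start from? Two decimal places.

In odds form, posterior odds = prior odds × likelihood ratio, so prior odds = posterior odds ÷ LR.
Posterior odds = 0.317/(1−0.317) = 0.4641. LR = 0.63/0.24 = 2.6250.
Prior odds = 0.4641/2.6250 = 0.1768, so P(C) = 0.1768/(1+0.1768) ≈ 0.15.

P(C) = 0.15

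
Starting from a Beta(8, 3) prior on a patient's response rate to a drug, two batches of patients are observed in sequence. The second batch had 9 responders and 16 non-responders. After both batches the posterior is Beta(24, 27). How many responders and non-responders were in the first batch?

7 responders and 8 non-responders

Sequential conjugate updates are equivalent to a single update on the pooled data, so total successes = posterior α − prior α and total failures = posterior β − prior β.
Total across both batches: 24−8=16 responders, 27−3=24 non-responders.
Subtract the second batch: 16−9=7 responders and 24−16=8 non-responders.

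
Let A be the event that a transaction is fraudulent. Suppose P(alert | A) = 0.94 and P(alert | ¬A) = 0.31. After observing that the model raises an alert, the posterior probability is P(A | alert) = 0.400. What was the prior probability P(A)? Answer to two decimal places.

Bayes' rule in odds form gives O(A|E) = O(A)·[P(E|A)/P(E|¬A)], hence O(A) = O(A|E)/LR.
Posterior odds = 0.400/(1−0.400) = 0.6667. LR = 0.94/0.31 = 3.0323.
Prior odds = 0.6667/3.0323 = 0.2199, so P(A) = 0.2199/(1+0.2199) ≈ 0.18.

P(A) = 0.18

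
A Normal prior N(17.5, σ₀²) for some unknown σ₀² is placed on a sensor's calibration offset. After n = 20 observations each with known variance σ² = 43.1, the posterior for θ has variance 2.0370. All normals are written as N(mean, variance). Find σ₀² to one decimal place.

For the Normal–Normal model with known σ², precisions add: τ_n = τ₀ + n/σ².
So 1/σ₀² = 1/2.0370 − 20/43.1 = 0.490918 − 0.464037 = 0.026881.
Hence σ₀² = 1/0.026881 ≈ 37.2.

σ₀² = 37.2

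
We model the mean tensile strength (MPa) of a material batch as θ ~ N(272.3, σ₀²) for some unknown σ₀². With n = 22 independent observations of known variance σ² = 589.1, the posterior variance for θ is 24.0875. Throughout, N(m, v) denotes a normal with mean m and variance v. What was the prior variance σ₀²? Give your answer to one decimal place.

σ₀² = 239.8

Posterior precision equals prior precision plus data precision: 1/σ_n² = 1/σ₀² + n/σ².
So 1/σ₀² = 1/24.0875 − 22/589.1 = 0.041515 − 0.037345 = 0.004170.
Hence σ₀² = 1/0.004170 ≈ 239.8.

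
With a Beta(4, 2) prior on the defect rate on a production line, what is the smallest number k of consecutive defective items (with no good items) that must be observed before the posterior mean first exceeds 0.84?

k = 7

After k defective items and 0 good items the posterior is Beta(4+k, 2), with mean (4+k)/(4+2+k).
Set (4+k)/(6+k) > 0.84 and solve: k > (0.84·6 − 4)/(1 − 0.84) = 6.500.
The smallest integer exceeding 6.500 is 7.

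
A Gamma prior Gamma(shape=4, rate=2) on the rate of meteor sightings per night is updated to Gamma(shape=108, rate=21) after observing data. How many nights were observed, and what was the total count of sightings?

Gamma–Poisson conjugacy: posterior shape = α + Σxᵢ, posterior rate = β + n.
Matching: Σxᵢ = 108 − 4 = 104 and n = 21 − 2 = 19.

n = 19 nights with total 104 sightings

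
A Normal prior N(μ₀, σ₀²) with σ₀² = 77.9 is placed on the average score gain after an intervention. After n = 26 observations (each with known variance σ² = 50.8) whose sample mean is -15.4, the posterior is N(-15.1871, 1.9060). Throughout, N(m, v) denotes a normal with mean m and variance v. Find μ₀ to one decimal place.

μ₀ = -6.7

The posterior mean is a precision-weighted average: μ_n = (τ₀μ₀ + τ_data·x̄)/(τ₀+τ_data), with τ₀=1/σ₀² and τ_data=n/σ².
Here τ₀ = 1/77.9 = 0.012837 and τ_data = 26/50.8 = 0.511811, so τ_n = 0.524648.
Rearranging for μ₀: μ₀ = (μ_n·τ_n − τ_data·x̄)/τ₀ = (-15.1871·0.524648 − 0.511811·-15.4) / 0.012837 = -0.085992/0.012837 ≈ -6.7.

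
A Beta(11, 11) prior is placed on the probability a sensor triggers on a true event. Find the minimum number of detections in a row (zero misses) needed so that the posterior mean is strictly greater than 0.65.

k = 10

After k detections and 0 misses the posterior is Beta(11+k, 11), with mean (11+k)/(11+11+k).
Set (11+k)/(22+k) > 0.65 and solve: k > (0.65·22 − 11)/(1 − 0.65) = 9.429.
The smallest integer exceeding 9.429 is 10, and checking k=10: (21)/(32) = 0.6562 > 0.65.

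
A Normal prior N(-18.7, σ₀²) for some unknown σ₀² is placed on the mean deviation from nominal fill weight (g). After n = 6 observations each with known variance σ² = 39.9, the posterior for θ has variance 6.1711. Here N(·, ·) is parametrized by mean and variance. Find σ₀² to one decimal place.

For the Normal–Normal model with known σ², precisions add: τ_n = τ₀ + n/σ².
So 1/σ₀² = 1/6.1711 − 6/39.9 = 0.162046 − 0.150376 = 0.011670.
Hence σ₀² = 1/0.011670 ≈ 85.7.

σ₀² = 85.7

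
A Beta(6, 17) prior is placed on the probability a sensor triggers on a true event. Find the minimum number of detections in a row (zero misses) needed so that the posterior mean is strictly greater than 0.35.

k = 4

After k detections and 0 misses the posterior is Beta(6+k, 17), with mean (6+k)/(6+17+k).
Set (6+k)/(23+k) > 0.35 and solve: k > (0.35·23 − 6)/(1 − 0.35) = 3.154.
The smallest integer exceeding 3.154 is 4, and checking k=4: (10)/(27) = 0.3704 > 0.35.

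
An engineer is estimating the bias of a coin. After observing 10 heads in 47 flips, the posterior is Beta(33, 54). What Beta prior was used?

Beta(23, 17)

Under Beta–binomial conjugacy the posterior parameters are (α+s, β+f).
So α = 33 − 10 = 23 and β = 54 − 37 = 17.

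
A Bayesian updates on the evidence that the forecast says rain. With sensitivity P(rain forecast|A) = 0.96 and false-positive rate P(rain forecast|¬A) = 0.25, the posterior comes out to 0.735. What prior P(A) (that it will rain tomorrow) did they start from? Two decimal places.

P(A) = 0.42

Bayes' rule in odds form gives O(A|E) = O(A)·[P(E|A)/P(E|¬A)], hence O(A) = O(A|E)/LR.
Posterior odds = 0.735/(1−0.735) = 2.7736. LR = 0.96/0.25 = 3.8400.
Prior odds = 2.7736/3.8400 = 0.7223, so P(A) = 0.7223/(1+0.7223) ≈ 0.42.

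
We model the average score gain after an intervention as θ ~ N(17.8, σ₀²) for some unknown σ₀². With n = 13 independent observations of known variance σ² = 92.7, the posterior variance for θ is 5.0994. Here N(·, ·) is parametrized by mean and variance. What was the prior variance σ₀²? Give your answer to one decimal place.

Posterior precision equals prior precision plus data precision: 1/σ_n² = 1/σ₀² + n/σ².
So 1/σ₀² = 1/5.0994 − 13/92.7 = 0.196102 − 0.140237 = 0.055865.
Hence σ₀² = 1/0.055865 ≈ 17.9.

σ₀² = 17.9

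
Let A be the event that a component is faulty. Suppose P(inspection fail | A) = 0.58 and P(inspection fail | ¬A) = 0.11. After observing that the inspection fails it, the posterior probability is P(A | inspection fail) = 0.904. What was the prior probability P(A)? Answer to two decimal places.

In odds form, posterior odds = prior odds × likelihood ratio, so prior odds = posterior odds ÷ LR.
Posterior odds = 0.904/(1−0.904) = 9.4167. LR = 0.58/0.11 = 5.2727.
Prior odds = 9.4167/5.2727 = 1.7859, so P(A) = 1.7859/(1+1.7859) ≈ 0.64.

P(A) = 0.64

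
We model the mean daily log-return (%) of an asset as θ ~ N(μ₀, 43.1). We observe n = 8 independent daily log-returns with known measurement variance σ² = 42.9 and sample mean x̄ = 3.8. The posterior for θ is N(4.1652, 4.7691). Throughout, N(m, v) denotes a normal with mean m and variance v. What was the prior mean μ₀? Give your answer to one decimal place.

The posterior mean is a precision-weighted average: μ_n = (τ₀μ₀ + τ_data·x̄)/(τ₀+τ_data), with τ₀=1/σ₀² and τ_data=n/σ².
Here τ₀ = 1/43.1 = 0.023202 and τ_data = 8/42.9 = 0.186480, so τ_n = 0.209682.
Rearranging for μ₀: μ₀ = (μ_n·τ_n − τ_data·x̄)/τ₀ = (4.1652·0.209682 − 0.186480·3.8) / 0.023202 = 0.164743/0.023202 ≈ 7.1.

μ₀ = 7.1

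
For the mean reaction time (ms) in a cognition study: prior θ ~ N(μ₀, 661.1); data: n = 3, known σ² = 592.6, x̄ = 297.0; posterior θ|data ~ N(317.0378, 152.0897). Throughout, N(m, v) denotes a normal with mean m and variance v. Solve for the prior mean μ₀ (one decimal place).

μ₀ = 384.1

The posterior mean is a precision-weighted average: μ_n = (τ₀μ₀ + τ_data·x̄)/(τ₀+τ_data), with τ₀=1/σ₀² and τ_data=n/σ².
Here τ₀ = 1/661.1 = 0.001513 and τ_data = 3/592.6 = 0.005062, so τ_n = 0.006575.
Rearranging for μ₀: μ₀ = (μ_n·τ_n − τ_data·x̄)/τ₀ = (317.0378·0.006575 − 0.005062·297.0) / 0.001513 = 0.581110/0.001513 ≈ 384.1.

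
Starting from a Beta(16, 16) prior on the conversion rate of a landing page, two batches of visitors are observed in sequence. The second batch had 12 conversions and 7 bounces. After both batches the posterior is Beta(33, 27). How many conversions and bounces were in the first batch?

Sequential conjugate updates are equivalent to a single update on the pooled data, so total successes = posterior α − prior α and total failures = posterior β − prior β.
Total across both batches: 33−16=17 conversions, 27−16=11 bounces.
Subtract the second batch: 17−12=5 conversions and 11−7=4 bounces.

5 conversions and 4 bounces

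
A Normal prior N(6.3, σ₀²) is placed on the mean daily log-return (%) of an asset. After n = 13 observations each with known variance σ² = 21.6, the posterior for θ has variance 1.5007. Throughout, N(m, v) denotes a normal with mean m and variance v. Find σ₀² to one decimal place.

Posterior precision equals prior precision plus data precision: 1/σ_n² = 1/σ₀² + n/σ².
So 1/σ₀² = 1/1.5007 − 13/21.6 = 0.666356 − 0.601852 = 0.064504.
Hence σ₀² = 1/0.064504 ≈ 15.5.

σ₀² = 15.5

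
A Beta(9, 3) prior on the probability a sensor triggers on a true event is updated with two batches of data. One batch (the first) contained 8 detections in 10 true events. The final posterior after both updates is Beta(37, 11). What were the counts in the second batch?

20 detections and 6 misses

Because Beta–binomial updating is additive in the counts, the combined data contributed (α_post−α_prior, β_post−β_prior) successes and failures.
Total across both batches: 37−9=28 detections, 11−3=8 misses.
Subtract the first batch: 28−8=20 detections and 8−2=6 misses.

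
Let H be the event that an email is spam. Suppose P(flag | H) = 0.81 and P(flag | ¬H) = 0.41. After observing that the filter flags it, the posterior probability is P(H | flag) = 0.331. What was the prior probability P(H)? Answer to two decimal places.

P(H) = 0.20

Bayes' rule in odds form gives O(H|E) = O(H)·[P(E|H)/P(E|¬H)], hence O(H) = O(H|E)/LR.
Posterior odds = 0.331/(1−0.331) = 0.4948. LR = 0.81/0.41 = 1.9756.
Prior odds = 0.4948/1.9756 = 0.2505, so P(H) = 0.2505/(1+0.2505) ≈ 0.20.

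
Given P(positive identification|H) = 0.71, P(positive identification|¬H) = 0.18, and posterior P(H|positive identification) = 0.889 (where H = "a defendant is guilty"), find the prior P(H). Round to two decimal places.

In odds form, posterior odds = prior odds × likelihood ratio, so prior odds = posterior odds ÷ LR.
Posterior odds = 0.889/(1−0.889) = 8.0090. LR = 0.71/0.18 = 3.9444.
Prior odds = 8.0090/3.9444 = 2.0305, so P(H) = 2.0305/(1+2.0305) ≈ 0.67.

P(H) = 0.67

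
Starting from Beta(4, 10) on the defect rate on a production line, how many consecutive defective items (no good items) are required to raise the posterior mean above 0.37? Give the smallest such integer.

k = 2

After k defective items and 0 good items the posterior is Beta(4+k, 10), with mean (4+k)/(4+10+k).
Set (4+k)/(14+k) > 0.37 and solve: k > (0.37·14 − 4)/(1 − 0.37) = 1.873.
The smallest integer exceeding 1.873 is 2, and checking k=2: (6)/(16) = 0.3750 > 0.37.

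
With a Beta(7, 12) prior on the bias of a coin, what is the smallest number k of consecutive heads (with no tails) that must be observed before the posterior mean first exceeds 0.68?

After k heads and 0 tails the posterior is Beta(7+k, 12), with mean (7+k)/(7+12+k).
Set (7+k)/(19+k) > 0.68 and solve: k > (0.68·19 − 7)/(1 − 0.68) = 18.500.
The smallest integer exceeding 18.500 is 19, and checking k=19: (26)/(38) = 0.6842 > 0.68.

k = 19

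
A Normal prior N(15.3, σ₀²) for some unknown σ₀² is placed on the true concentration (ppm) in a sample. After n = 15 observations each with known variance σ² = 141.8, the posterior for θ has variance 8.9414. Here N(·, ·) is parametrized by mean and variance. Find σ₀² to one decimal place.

For the Normal–Normal model with known σ², precisions add: τ_n = τ₀ + n/σ².
So 1/σ₀² = 1/8.9414 − 15/141.8 = 0.111839 − 0.105783 = 0.006056.
Hence σ₀² = 1/0.006056 ≈ 165.1.

σ₀² = 165.1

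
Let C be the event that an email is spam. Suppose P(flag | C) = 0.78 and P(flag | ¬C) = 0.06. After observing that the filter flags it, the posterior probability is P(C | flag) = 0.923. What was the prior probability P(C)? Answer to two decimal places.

P(C) = 0.48

Bayes' rule in odds form gives O(C|E) = O(C)·[P(E|C)/P(E|¬C)], hence O(C) = O(C|E)/LR.
Posterior odds = 0.923/(1−0.923) = 11.9870. LR = 0.78/0.06 = 13.0000.
Prior odds = 11.9870/13.0000 = 0.9221, so P(C) = 0.9221/(1+0.9221) ≈ 0.48.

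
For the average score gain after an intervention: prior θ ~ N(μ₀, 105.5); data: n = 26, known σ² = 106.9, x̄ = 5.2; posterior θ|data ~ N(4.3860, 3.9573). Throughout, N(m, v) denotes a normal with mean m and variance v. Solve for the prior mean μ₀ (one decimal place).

μ₀ = -16.5

With known observation variance, the Normal–Normal posterior has precision τ_n = τ₀ + n/σ² and mean μ_n = (τ₀μ₀ + (n/σ²)x̄)/τ_n.
Here τ₀ = 1/105.5 = 0.009479 and τ_data = 26/106.9 = 0.243218, so τ_n = 0.252697.
Rearranging for μ₀: μ₀ = (μ_n·τ_n − τ_data·x̄)/τ₀ = (4.3860·0.252697 − 0.243218·5.2) / 0.009479 = -0.156405/0.009479 ≈ -16.5.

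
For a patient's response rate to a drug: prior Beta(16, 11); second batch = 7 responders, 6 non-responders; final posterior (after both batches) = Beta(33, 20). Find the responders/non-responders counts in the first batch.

Because Beta–binomial updating is additive in the counts, the combined data contributed (α_post−α_prior, β_post−β_prior) successes and failures.
Total across both batches: 33−16=17 responders, 20−11=9 non-responders.
Subtract the second batch: 17−7=10 responders and 9−6=3 non-responders.

10 responders and 3 non-responders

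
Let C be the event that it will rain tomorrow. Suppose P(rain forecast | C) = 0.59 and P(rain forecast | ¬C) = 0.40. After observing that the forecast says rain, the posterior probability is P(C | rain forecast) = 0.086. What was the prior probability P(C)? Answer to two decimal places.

In odds form, posterior odds = prior odds × likelihood ratio, so prior odds = posterior odds ÷ LR.
Posterior odds = 0.086/(1−0.086) = 0.0941. LR = 0.59/0.40 = 1.4750.
Prior odds = 0.0941/1.4750 = 0.0638, so P(C) = 0.0638/(1+0.0638) ≈ 0.06.

P(C) = 0.06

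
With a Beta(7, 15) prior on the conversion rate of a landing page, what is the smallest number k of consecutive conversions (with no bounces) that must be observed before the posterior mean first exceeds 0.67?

After k conversions and 0 bounces the posterior is Beta(7+k, 15), with mean (7+k)/(7+15+k).
Set (7+k)/(22+k) > 0.67 and solve: k > (0.67·22 − 7)/(1 − 0.67) = 23.455.
The smallest integer exceeding 23.455 is 24.

k = 24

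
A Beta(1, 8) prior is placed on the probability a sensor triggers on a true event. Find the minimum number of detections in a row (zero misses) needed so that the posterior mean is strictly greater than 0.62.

After k detections and 0 misses the posterior is Beta(1+k, 8), with mean (1+k)/(1+8+k).
Set (1+k)/(9+k) > 0.62 and solve: k > (0.62·9 − 1)/(1 − 0.62) = 12.053.
The smallest integer exceeding 12.053 is 13, and checking k=13: (14)/(22) = 0.6364 > 0.62.

k = 13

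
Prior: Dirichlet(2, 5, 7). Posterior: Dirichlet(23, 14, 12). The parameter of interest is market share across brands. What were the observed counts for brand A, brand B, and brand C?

For a Dirichlet(α) prior with multinomial counts c, the posterior is Dirichlet(α + c) componentwise.
Counts are posterior − prior componentwise: 23−2=21, 14−5=9, 12−7=5.

counts (21, 9, 5)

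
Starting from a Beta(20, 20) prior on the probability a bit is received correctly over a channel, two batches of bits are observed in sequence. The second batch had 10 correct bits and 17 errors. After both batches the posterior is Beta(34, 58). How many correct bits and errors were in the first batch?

Because Beta–binomial updating is additive in the counts, the combined data contributed (α_post−α_prior, β_post−β_prior) successes and failures.
Total across both batches: 34−20=14 correct bits, 58−20=38 errors.
Subtract the second batch: 14−10=4 correct bits and 38−17=21 errors.

4 correct bits and 21 errors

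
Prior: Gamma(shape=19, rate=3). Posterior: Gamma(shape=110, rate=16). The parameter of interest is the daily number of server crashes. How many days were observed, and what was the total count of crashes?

n = 13 days with total 91 crashes

Gamma–Poisson conjugacy: posterior shape = α + Σxᵢ, posterior rate = β + n.
Matching: Σxᵢ = 110 − 19 = 91 and n = 16 − 3 = 13.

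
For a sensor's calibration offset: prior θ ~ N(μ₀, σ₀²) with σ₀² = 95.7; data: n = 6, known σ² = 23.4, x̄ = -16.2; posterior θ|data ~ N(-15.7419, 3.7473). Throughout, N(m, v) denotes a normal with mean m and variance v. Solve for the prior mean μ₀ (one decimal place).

μ₀ = -4.5

The posterior mean is a precision-weighted average: μ_n = (τ₀μ₀ + τ_data·x̄)/(τ₀+τ_data), with τ₀=1/σ₀² and τ_data=n/σ².
Here τ₀ = 1/95.7 = 0.010449 and τ_data = 6/23.4 = 0.256410, so τ_n = 0.266859.
Rearranging for μ₀: μ₀ = (μ_n·τ_n − τ_data·x̄)/τ₀ = (-15.7419·0.266859 − 0.256410·-16.2) / 0.010449 = -0.047026/0.010449 ≈ -4.5.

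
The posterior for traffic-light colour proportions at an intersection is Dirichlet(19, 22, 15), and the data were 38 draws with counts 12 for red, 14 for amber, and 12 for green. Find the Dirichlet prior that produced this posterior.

For a Dirichlet(α) prior with multinomial counts c, the posterior is Dirichlet(α + c) componentwise.
Subtract each count from the matching posterior parameter: 19−12=7, 22−14=8, 15−12=3.

Dirichlet(7, 8, 3)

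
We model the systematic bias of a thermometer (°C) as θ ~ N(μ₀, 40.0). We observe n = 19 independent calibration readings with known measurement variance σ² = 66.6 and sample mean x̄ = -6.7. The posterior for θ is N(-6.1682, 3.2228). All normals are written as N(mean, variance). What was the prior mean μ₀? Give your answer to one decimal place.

The posterior mean is a precision-weighted average: μ_n = (τ₀μ₀ + τ_data·x̄)/(τ₀+τ_data), with τ₀=1/σ₀² and τ_data=n/σ².
Here τ₀ = 1/40.0 = 0.025000 and τ_data = 19/66.6 = 0.285285, so τ_n = 0.310285.
Rearranging for μ₀: μ₀ = (μ_n·τ_n − τ_data·x̄)/τ₀ = (-6.1682·0.310285 − 0.285285·-6.7) / 0.025000 = -0.002490/0.025000 ≈ -0.1.

μ₀ = -0.1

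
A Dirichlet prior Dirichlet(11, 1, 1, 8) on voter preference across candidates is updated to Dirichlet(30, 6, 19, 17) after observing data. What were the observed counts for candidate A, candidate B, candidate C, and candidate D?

counts (19, 5, 18, 9)

For a Dirichlet(α) prior with multinomial counts c, the posterior is Dirichlet(α + c) componentwise.
Counts are posterior − prior componentwise: 30−11=19, 6−1=5, 19−1=18, 17−8=9.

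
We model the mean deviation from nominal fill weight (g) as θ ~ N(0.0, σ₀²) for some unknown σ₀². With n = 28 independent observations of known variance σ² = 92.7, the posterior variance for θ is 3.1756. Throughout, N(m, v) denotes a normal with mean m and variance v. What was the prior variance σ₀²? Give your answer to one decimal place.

For the Normal–Normal model with known σ², precisions add: τ_n = τ₀ + n/σ².
So 1/σ₀² = 1/3.1756 − 28/92.7 = 0.314901 − 0.302050 = 0.012851.
Hence σ₀² = 1/0.012851 ≈ 77.8.

σ₀² = 77.8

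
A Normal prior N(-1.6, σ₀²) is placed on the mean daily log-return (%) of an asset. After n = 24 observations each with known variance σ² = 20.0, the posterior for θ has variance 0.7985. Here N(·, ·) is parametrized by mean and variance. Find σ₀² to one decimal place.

σ₀² = 19.1

For the Normal–Normal model with known σ², precisions add: τ_n = τ₀ + n/σ².
So 1/σ₀² = 1/0.7985 − 24/20.0 = 1.252348 − 1.200000 = 0.052348.
Hence σ₀² = 1/0.052348 ≈ 19.1.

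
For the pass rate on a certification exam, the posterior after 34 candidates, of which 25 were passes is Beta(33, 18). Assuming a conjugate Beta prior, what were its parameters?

A Beta(a, b) prior with s successes and f failures in binomial data gives a Beta(a+s, b+f) posterior.
Subtract the data counts: 33−25=8, 18−9=9.

Beta(8, 9)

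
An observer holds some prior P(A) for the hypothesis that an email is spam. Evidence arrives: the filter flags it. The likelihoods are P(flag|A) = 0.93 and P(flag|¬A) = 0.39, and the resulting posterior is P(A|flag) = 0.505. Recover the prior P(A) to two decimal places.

Bayes' rule in odds form gives O(A|E) = O(A)·[P(E|A)/P(E|¬A)], hence O(A) = O(A|E)/LR.
Posterior odds = 0.505/(1−0.505) = 1.0202. LR = 0.93/0.39 = 2.3846.
Prior odds = 1.0202/2.3846 = 0.4278, so P(A) = 0.4278/(1+0.4278) ≈ 0.30.

P(A) = 0.30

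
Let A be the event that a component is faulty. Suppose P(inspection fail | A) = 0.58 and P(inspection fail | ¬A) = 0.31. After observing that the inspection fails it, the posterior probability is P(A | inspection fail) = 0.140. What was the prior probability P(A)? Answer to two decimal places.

P(A) = 0.08

In odds form, posterior odds = prior odds × likelihood ratio, so prior odds = posterior odds ÷ LR.
Posterior odds = 0.140/(1−0.140) = 0.1628. LR = 0.58/0.31 = 1.8710.
Prior odds = 0.1628/1.8710 = 0.0870, so P(A) = 0.0870/(1+0.0870) ≈ 0.08.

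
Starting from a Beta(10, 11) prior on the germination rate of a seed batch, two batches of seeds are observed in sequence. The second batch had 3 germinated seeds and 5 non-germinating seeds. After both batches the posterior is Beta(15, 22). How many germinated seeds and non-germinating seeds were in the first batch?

2 germinated seeds and 6 non-germinating seeds

Because Beta–binomial updating is additive in the counts, the combined data contributed (α_post−α_prior, β_post−β_prior) successes and failures.
Total across both batches: 15−10=5 germinated seeds, 22−11=11 non-germinating seeds.
Subtract the second batch: 5−3=2 germinated seeds and 11−5=6 non-germinating seeds.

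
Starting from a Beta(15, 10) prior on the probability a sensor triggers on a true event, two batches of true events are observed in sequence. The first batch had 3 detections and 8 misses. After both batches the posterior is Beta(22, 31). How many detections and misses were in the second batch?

Sequential conjugate updates are equivalent to a single update on the pooled data, so total successes = posterior α − prior α and total failures = posterior β − prior β.
Total across both batches: 22−15=7 detections, 31−10=21 misses.
Subtract the first batch: 7−3=4 detections and 21−8=13 misses.

4 detections and 13 misses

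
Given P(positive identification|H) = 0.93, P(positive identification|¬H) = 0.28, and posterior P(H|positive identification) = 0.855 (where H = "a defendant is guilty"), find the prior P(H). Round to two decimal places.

Bayes' rule in odds form gives O(H|E) = O(H)·[P(E|H)/P(E|¬H)], hence O(H) = O(H|E)/LR.
Posterior odds = 0.855/(1−0.855) = 5.8966. LR = 0.93/0.28 = 3.3214.
Prior odds = 5.8966/3.3214 = 1.7753, so P(H) = 1.7753/(1+1.7753) ≈ 0.64.

P(H) = 0.64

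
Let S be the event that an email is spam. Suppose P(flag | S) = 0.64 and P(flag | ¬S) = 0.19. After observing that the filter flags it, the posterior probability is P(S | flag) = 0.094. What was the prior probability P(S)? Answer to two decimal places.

P(S) = 0.03

In odds form, posterior odds = prior odds × likelihood ratio, so prior odds = posterior odds ÷ LR.
Posterior odds = 0.094/(1−0.094) = 0.1038. LR = 0.64/0.19 = 3.3684.
Prior odds = 0.1038/3.3684 = 0.0308, so P(S) = 0.0308/(1+0.0308) ≈ 0.03.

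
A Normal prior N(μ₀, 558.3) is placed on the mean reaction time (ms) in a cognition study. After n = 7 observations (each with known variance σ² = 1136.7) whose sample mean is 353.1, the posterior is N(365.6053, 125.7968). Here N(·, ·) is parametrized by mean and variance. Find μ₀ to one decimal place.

μ₀ = 408.6

With known observation variance, the Normal–Normal posterior has precision τ_n = τ₀ + n/σ² and mean μ_n = (τ₀μ₀ + (n/σ²)x̄)/τ_n.
Here τ₀ = 1/558.3 = 0.001791 and τ_data = 7/1136.7 = 0.006158, so τ_n = 0.007949.
Rearranging for μ₀: μ₀ = (μ_n·τ_n − τ_data·x̄)/τ₀ = (365.6053·0.007949 − 0.006158·353.1) / 0.001791 = 0.731807/0.001791 ≈ 408.6.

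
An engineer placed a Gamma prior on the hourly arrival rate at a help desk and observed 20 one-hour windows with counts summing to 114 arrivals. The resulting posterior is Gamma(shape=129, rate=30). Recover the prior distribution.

Gamma(shape=15, rate=10)

Gamma–Poisson conjugacy: posterior shape = α + Σxᵢ, posterior rate = β + n.
So α = 129 − 114 = 15 and β = 30 − 20 = 10.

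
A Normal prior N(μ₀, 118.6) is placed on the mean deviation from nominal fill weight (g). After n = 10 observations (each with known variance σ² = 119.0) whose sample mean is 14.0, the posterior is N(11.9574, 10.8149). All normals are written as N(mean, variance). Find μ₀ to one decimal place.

The posterior mean is a precision-weighted average: μ_n = (τ₀μ₀ + τ_data·x̄)/(τ₀+τ_data), with τ₀=1/σ₀² and τ_data=n/σ².
Here τ₀ = 1/118.6 = 0.008432 and τ_data = 10/119.0 = 0.084034, so τ_n = 0.092466.
Rearranging for μ₀: μ₀ = (μ_n·τ_n − τ_data·x̄)/τ₀ = (11.9574·0.092466 − 0.084034·14.0) / 0.008432 = -0.070823/0.008432 ≈ -8.4.

μ₀ = -8.4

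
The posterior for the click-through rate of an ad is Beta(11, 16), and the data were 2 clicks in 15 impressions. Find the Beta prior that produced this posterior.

Beta(9, 3)

Under Beta–binomial conjugacy the posterior parameters are (a+s, b+f).
So a = 11 − 2 = 9 and b = 16 − 13 = 3.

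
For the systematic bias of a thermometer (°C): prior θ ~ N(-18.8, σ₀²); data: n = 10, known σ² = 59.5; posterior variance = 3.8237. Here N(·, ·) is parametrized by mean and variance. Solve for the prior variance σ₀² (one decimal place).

Posterior precision equals prior precision plus data precision: 1/σ_n² = 1/σ₀² + n/σ².
So 1/σ₀² = 1/3.8237 − 10/59.5 = 0.261527 − 0.168067 = 0.093460.
Hence σ₀² = 1/0.093460 ≈ 10.7.

σ₀² = 10.7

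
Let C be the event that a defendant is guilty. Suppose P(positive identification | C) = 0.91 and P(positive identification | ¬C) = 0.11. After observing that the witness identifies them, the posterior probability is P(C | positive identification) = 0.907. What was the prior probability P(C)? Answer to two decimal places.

Bayes' rule in odds form gives O(C|E) = O(C)·[P(E|C)/P(E|¬C)], hence O(C) = O(C|E)/LR.
Posterior odds = 0.907/(1−0.907) = 9.7527. LR = 0.91/0.11 = 8.2727.
Prior odds = 9.7527/8.2727 = 1.1789, so P(C) = 1.1789/(1+1.1789) ≈ 0.54.

P(C) = 0.54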